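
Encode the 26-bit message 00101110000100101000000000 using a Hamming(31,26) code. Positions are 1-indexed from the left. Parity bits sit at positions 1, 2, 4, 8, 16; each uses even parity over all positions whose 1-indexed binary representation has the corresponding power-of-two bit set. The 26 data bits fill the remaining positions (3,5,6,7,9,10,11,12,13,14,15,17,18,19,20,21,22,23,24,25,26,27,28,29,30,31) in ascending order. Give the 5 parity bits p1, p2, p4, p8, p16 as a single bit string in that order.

10111

Place data bits at non-power-of-two positions: b3=0, b5=0, b6=1, b7=0, b9=1, b10=1, b11=1, b12=0, b13=0, b14=0, b15=0, b17=1, b18=0, b19=0, b20=1, b21=0, b22=1, b23=0, b24=0, b25=0, b26=0, b27=0, b28=0, b29=0, b30=0, b31=0.
p1 = XOR of data positions {3,5,7,9,11,13,15,17,19,21,23,25,27,29,31} = 0⊕0⊕0⊕1⊕1⊕0⊕0⊕1⊕0⊕0⊕0⊕0⊕0⊕0⊕0 = 1
p2 = XOR of data positions {3,6,7,10,11,14,15,18,19,22,23,26,27,30,31} = 0⊕1⊕0⊕1⊕1⊕0⊕0⊕0⊕0⊕1⊕0⊕0⊕0⊕0⊕0 = 0
p4 = XOR of data positions {5,6,7,12,13,14,15,20,21,22,23,28,29,30,31} = 0⊕1⊕0⊕0⊕0⊕0⊕0⊕1⊕0⊕1⊕0⊕0⊕0⊕0⊕0 = 1
p8 = XOR of data positions {9,10,11,12,13,14,15,24,25,26,27,28,29,30,31} = 1⊕1⊕1⊕0⊕0⊕0⊕0⊕0⊕0⊕0⊕0⊕0⊕0⊕0⊕0 = 1
p16 = XOR of data positions {17,18,19,20,21,22,23,24,25,26,27,28,29,30,31} = 1⊕0⊕0⊕1⊕0⊕1⊕0⊕0⊕0⊕0⊕0⊕0⊕0⊕0⊕0 = 1
Parity bits p1,p2,p4,p8,p16 = 10111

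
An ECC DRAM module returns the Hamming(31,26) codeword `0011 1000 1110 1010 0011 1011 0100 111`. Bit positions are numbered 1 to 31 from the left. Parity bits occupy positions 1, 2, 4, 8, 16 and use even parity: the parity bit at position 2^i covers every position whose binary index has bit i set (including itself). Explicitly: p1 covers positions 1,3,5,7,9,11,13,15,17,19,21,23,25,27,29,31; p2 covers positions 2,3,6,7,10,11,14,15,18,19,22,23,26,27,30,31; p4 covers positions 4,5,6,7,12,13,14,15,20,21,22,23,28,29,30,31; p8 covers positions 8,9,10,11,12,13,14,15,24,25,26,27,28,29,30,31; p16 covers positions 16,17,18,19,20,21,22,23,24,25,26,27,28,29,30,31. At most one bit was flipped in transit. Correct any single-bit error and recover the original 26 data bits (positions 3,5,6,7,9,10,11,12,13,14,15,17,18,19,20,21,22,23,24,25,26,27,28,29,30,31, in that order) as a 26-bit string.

11001110101000110110100111

s1: b1⊕b3⊕b5⊕b7⊕b9⊕b11⊕b13⊕b15⊕b17⊕b19⊕b21⊕b23⊕b25⊕b27⊕b29⊕b31 = 0⊕1⊕1⊕0⊕1⊕1⊕1⊕1⊕0⊕1⊕1⊕1⊕0⊕0⊕1⊕1 = 1
s2: b2⊕b3⊕b6⊕b7⊕b10⊕b11⊕b14⊕b15⊕b18⊕b19⊕b22⊕b23⊕b26⊕b27⊕b30⊕b31 = 0⊕1⊕0⊕0⊕1⊕1⊕0⊕1⊕0⊕1⊕0⊕1⊕1⊕0⊕1⊕1 = 1
s4: b4⊕b5⊕b6⊕b7⊕b12⊕b13⊕b14⊕b15⊕b20⊕b21⊕b22⊕b23⊕b28⊕b29⊕b30⊕b31 = 1⊕1⊕0⊕0⊕0⊕1⊕0⊕1⊕1⊕1⊕0⊕1⊕0⊕1⊕1⊕1 = 0
s8: b8⊕b9⊕b10⊕b11⊕b12⊕b13⊕b14⊕b15⊕b24⊕b25⊕b26⊕b27⊕b28⊕b29⊕b30⊕b31 = 0⊕1⊕1⊕1⊕0⊕1⊕0⊕1⊕1⊕0⊕1⊕0⊕0⊕1⊕1⊕1 = 0
s16: b16⊕b17⊕b18⊕b19⊕b20⊕b21⊕b22⊕b23⊕b24⊕b25⊕b26⊕b27⊕b28⊕b29⊕b30⊕b31 = 0⊕0⊕0⊕1⊕1⊕1⊕0⊕1⊕1⊕0⊕1⊕0⊕0⊕1⊕1⊕1 = 1
Syndrome (s16...s1) = 10011 → position 19.
Flip bit 19: corrected codeword = 0011100011101010000110110100111
Data bits at positions 3,5,6,7,9,10,11,12,13,14,15,17,18,19,20,21,22,23,24,25,26,27,28,29,30,31: 11001110101000110110100111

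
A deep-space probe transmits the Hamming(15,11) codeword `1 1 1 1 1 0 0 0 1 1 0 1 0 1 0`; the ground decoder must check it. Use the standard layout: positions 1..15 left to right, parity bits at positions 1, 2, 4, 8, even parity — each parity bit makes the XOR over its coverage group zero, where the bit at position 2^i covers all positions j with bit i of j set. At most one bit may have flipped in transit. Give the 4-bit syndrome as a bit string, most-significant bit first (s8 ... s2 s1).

0000

s1: b1⊕b3⊕b5⊕b7⊕b9⊕b11⊕b13⊕b15 = 1⊕1⊕1⊕0⊕1⊕0⊕0⊕0 = 0
s2: b2⊕b3⊕b6⊕b7⊕b10⊕b11⊕b14⊕b15 = 1⊕1⊕0⊕0⊕1⊕0⊕1⊕0 = 0
s4: b4⊕b5⊕b6⊕b7⊕b12⊕b13⊕b14⊕b15 = 1⊕1⊕0⊕0⊕1⊕0⊕1⊕0 = 0
s8: b8⊕b9⊕b10⊕b11⊕b12⊕b13⊕b14⊕b15 = 0⊕1⊕1⊕0⊕1⊕0⊕1⊕0 = 0
Syndrome (s8...s1) = 0000 → position 0 (no error).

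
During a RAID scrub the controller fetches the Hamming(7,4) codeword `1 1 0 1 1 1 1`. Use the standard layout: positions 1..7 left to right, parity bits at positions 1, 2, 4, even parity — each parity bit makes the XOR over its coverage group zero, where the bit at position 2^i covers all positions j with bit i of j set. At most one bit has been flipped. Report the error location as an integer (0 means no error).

3

s1: b1⊕b3⊕b5⊕b7 = 1⊕0⊕1⊕1 = 1
s2: b2⊕b3⊕b6⊕b7 = 1⊕0⊕1⊕1 = 1
s4: b4⊕b5⊕b6⊕b7 = 1⊕1⊕1⊕1 = 0
Syndrome (s4...s1) = 011 → position 3.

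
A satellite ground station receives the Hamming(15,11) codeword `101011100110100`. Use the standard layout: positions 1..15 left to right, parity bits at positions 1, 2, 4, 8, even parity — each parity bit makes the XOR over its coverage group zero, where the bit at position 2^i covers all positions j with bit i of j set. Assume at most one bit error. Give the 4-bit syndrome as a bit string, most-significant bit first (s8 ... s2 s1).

1010

s1: b1⊕b3⊕b5⊕b7⊕b9⊕b11⊕b13⊕b15 = 1⊕1⊕1⊕1⊕0⊕1⊕1⊕0 = 0
s2: b2⊕b3⊕b6⊕b7⊕b10⊕b11⊕b14⊕b15 = 0⊕1⊕1⊕1⊕1⊕1⊕0⊕0 = 1
s4: b4⊕b5⊕b6⊕b7⊕b12⊕b13⊕b14⊕b15 = 0⊕1⊕1⊕1⊕0⊕1⊕0⊕0 = 0
s8: b8⊕b9⊕b10⊕b11⊕b12⊕b13⊕b14⊕b15 = 0⊕0⊕1⊕1⊕0⊕1⊕0⊕0 = 1
Syndrome (s8...s1) = 1010 → position 10.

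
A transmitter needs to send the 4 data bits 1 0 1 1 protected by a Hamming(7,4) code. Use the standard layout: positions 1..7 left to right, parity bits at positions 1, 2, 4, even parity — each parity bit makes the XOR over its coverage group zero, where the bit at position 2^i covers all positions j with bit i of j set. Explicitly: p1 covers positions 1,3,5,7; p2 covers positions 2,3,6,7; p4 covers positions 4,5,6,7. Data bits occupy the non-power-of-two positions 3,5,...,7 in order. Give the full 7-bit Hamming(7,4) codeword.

Place data bits at non-power-of-two positions: b3=1, b5=0, b6=1, b7=1.
p1 = XOR of data positions {3,5,7} = 1⊕0⊕1 = 0
p2 = XOR of data positions {3,6,7} = 1⊕1⊕1 = 1
p4 = XOR of data positions {5,6,7} = 0⊕1⊕1 = 0
Codeword b1..b7 = 0110011

0110011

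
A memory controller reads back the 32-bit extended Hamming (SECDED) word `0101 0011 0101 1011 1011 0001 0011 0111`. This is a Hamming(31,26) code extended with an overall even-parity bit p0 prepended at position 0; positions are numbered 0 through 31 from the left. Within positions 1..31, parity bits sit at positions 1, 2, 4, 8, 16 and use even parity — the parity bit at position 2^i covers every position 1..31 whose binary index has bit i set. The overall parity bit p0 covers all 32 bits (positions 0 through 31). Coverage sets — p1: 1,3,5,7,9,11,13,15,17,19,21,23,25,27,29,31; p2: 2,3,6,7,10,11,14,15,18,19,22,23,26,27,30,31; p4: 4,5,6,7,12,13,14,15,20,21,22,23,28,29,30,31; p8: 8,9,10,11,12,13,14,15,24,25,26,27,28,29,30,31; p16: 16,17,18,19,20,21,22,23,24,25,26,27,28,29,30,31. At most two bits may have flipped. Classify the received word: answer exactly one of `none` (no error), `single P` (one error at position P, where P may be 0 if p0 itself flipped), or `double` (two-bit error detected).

s1: b1⊕b3⊕b5⊕b7⊕b9⊕b11⊕b13⊕b15⊕b17⊕b19⊕b21⊕b23⊕b25⊕b27⊕b29⊕b31 = 1⊕1⊕0⊕1⊕1⊕1⊕0⊕1⊕0⊕1⊕0⊕1⊕0⊕1⊕1⊕1 = 1
s2: b2⊕b3⊕b6⊕b7⊕b10⊕b11⊕b14⊕b15⊕b18⊕b19⊕b22⊕b23⊕b26⊕b27⊕b30⊕b31 = 0⊕1⊕1⊕1⊕0⊕1⊕1⊕1⊕1⊕1⊕0⊕1⊕1⊕1⊕1⊕1 = 1
s4: b4⊕b5⊕b6⊕b7⊕b12⊕b13⊕b14⊕b15⊕b20⊕b21⊕b22⊕b23⊕b28⊕b29⊕b30⊕b31 = 0⊕0⊕1⊕1⊕1⊕0⊕1⊕1⊕0⊕0⊕0⊕1⊕0⊕1⊕1⊕1 = 1
s8: b8⊕b9⊕b10⊕b11⊕b12⊕b13⊕b14⊕b15⊕b24⊕b25⊕b26⊕b27⊕b28⊕b29⊕b30⊕b31 = 0⊕1⊕0⊕1⊕1⊕0⊕1⊕1⊕0⊕0⊕1⊕1⊕0⊕1⊕1⊕1 = 0
s16: b16⊕b17⊕b18⊕b19⊕b20⊕b21⊕b22⊕b23⊕b24⊕b25⊕b26⊕b27⊕b28⊕b29⊕b30⊕b31 = 1⊕0⊕1⊕1⊕0⊕0⊕0⊕1⊕0⊕0⊕1⊕1⊕0⊕1⊕1⊕1 = 1
Syndrome (s16...s1) = 10111 → position 23.
Overall parity (XOR of all 32 bits, including p0): 0⊕1⊕0⊕1⊕0⊕0⊕1⊕1⊕0⊕1⊕0⊕1⊕1⊕0⊕1⊕1⊕1⊕0⊕1⊕1⊕0⊕0⊕0⊕1⊕0⊕0⊕1⊕1⊕0⊕1⊕1⊕1 = 0
Overall=0, syndrome position=23 → double-bit error detected (uncorrectable).

double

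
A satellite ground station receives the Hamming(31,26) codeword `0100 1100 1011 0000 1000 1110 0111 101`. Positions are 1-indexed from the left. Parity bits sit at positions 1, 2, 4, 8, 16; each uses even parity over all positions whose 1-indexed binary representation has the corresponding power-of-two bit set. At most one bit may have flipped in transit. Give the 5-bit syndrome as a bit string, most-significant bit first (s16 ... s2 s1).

10101

s1: b1⊕b3⊕b5⊕b7⊕b9⊕b11⊕b13⊕b15⊕b17⊕b19⊕b21⊕b23⊕b25⊕b27⊕b29⊕b31 = 0⊕0⊕1⊕0⊕1⊕1⊕0⊕0⊕1⊕0⊕1⊕1⊕0⊕1⊕1⊕1 = 1
s2: b2⊕b3⊕b6⊕b7⊕b10⊕b11⊕b14⊕b15⊕b18⊕b19⊕b22⊕b23⊕b26⊕b27⊕b30⊕b31 = 1⊕0⊕1⊕0⊕0⊕1⊕0⊕0⊕0⊕0⊕1⊕1⊕1⊕1⊕0⊕1 = 0
s4: b4⊕b5⊕b6⊕b7⊕b12⊕b13⊕b14⊕b15⊕b20⊕b21⊕b22⊕b23⊕b28⊕b29⊕b30⊕b31 = 0⊕1⊕1⊕0⊕1⊕0⊕0⊕0⊕0⊕1⊕1⊕1⊕1⊕1⊕0⊕1 = 1
s8: b8⊕b9⊕b10⊕b11⊕b12⊕b13⊕b14⊕b15⊕b24⊕b25⊕b26⊕b27⊕b28⊕b29⊕b30⊕b31 = 0⊕1⊕0⊕1⊕1⊕0⊕0⊕0⊕0⊕0⊕1⊕1⊕1⊕1⊕0⊕1 = 0
s16: b16⊕b17⊕b18⊕b19⊕b20⊕b21⊕b22⊕b23⊕b24⊕b25⊕b26⊕b27⊕b28⊕b29⊕b30⊕b31 = 0⊕1⊕0⊕0⊕0⊕1⊕1⊕1⊕0⊕0⊕1⊕1⊕1⊕1⊕0⊕1 = 1
Syndrome (s16...s1) = 10101 → position 21.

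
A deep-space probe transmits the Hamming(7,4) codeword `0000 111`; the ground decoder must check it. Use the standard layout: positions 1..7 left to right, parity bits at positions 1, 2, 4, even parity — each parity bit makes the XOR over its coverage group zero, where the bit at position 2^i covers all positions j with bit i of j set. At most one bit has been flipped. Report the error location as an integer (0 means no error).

4

s1: b1⊕b3⊕b5⊕b7 = 0⊕0⊕1⊕1 = 0
s2: b2⊕b3⊕b6⊕b7 = 0⊕0⊕1⊕1 = 0
s4: b4⊕b5⊕b6⊕b7 = 0⊕1⊕1⊕1 = 1
Syndrome (s4...s1) = 100 → position 4.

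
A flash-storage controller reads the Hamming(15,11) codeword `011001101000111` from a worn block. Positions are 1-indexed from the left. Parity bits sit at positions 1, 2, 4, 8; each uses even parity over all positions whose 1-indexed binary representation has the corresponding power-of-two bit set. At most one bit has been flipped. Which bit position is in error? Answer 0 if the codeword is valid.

5

s1: b1⊕b3⊕b5⊕b7⊕b9⊕b11⊕b13⊕b15 = 0⊕1⊕0⊕1⊕1⊕0⊕1⊕1 = 1
s2: b2⊕b3⊕b6⊕b7⊕b10⊕b11⊕b14⊕b15 = 1⊕1⊕1⊕1⊕0⊕0⊕1⊕1 = 0
s4: b4⊕b5⊕b6⊕b7⊕b12⊕b13⊕b14⊕b15 = 0⊕0⊕1⊕1⊕0⊕1⊕1⊕1 = 1
s8: b8⊕b9⊕b10⊕b11⊕b12⊕b13⊕b14⊕b15 = 0⊕1⊕0⊕0⊕0⊕1⊕1⊕1 = 0
Syndrome (s8...s1) = 0101 → position 5.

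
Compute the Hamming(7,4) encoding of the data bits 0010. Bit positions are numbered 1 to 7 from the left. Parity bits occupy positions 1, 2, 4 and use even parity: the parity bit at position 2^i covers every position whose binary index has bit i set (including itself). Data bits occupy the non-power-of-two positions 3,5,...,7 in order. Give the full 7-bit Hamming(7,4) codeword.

0101010

Place data bits at non-power-of-two positions: b3=0, b5=0, b6=1, b7=0.
p1 = XOR of data positions {3,5,7} = 0⊕0⊕0 = 0
p2 = XOR of data positions {3,6,7} = 0⊕1⊕0 = 1
p4 = XOR of data positions {5,6,7} = 0⊕1⊕0 = 1
Codeword b1..b7 = 0101010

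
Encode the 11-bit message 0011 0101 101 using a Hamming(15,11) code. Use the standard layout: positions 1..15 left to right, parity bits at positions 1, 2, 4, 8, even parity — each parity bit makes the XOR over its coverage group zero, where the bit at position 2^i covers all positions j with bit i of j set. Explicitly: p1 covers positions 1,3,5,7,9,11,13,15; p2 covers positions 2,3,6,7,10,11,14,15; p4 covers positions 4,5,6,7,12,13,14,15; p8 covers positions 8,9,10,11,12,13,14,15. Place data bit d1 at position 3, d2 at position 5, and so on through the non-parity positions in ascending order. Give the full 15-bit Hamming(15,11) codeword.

100101100101101

Place data bits at non-power-of-two positions: b3=0, b5=0, b6=1, b7=1, b9=0, b10=1, b11=0, b12=1, b13=1, b14=0, b15=1.
p1 = XOR of data positions {3,5,7,9,11,13,15} = 0⊕0⊕1⊕0⊕0⊕1⊕1 = 1
p2 = XOR of data positions {3,6,7,10,11,14,15} = 0⊕1⊕1⊕1⊕0⊕0⊕1 = 0
p4 = XOR of data positions {5,6,7,12,13,14,15} = 0⊕1⊕1⊕1⊕1⊕0⊕1 = 1
p8 = XOR of data positions {9,10,11,12,13,14,15} = 0⊕1⊕0⊕1⊕1⊕0⊕1 = 0
Codeword b1..b15 = 100101100101101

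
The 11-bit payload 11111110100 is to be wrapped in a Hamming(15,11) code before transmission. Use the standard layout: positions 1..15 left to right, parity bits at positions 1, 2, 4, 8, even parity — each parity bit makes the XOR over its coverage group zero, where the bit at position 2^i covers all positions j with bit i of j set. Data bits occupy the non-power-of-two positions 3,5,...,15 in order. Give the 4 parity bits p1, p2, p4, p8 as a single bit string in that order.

Place data bits at non-power-of-two positions: b3=1, b5=1, b6=1, b7=1, b9=1, b10=1, b11=1, b12=0, b13=1, b14=0, b15=0.
p1 = XOR of data positions {3,5,7,9,11,13,15} = 1⊕1⊕1⊕1⊕1⊕1⊕0 = 0
p2 = XOR of data positions {3,6,7,10,11,14,15} = 1⊕1⊕1⊕1⊕1⊕0⊕0 = 1
p4 = XOR of data positions {5,6,7,12,13,14,15} = 1⊕1⊕1⊕0⊕1⊕0⊕0 = 0
p8 = XOR of data positions {9,10,11,12,13,14,15} = 1⊕1⊕1⊕0⊕1⊕0⊕0 = 0
Parity bits p1,p2,p4,p8 = 0100

0100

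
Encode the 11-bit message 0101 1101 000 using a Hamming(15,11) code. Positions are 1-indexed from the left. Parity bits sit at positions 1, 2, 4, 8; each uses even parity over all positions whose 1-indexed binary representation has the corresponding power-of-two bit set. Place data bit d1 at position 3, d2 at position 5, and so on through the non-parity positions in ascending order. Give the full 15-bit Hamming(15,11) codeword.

100110111101000

Place data bits at non-power-of-two positions: b3=0, b5=1, b6=0, b7=1, b9=1, b10=1, b11=0, b12=1, b13=0, b14=0, b15=0.
p1 = XOR of data positions {3,5,7,9,11,13,15} = 0⊕1⊕1⊕1⊕0⊕0⊕0 = 1
p2 = XOR of data positions {3,6,7,10,11,14,15} = 0⊕0⊕1⊕1⊕0⊕0⊕0 = 0
p4 = XOR of data positions {5,6,7,12,13,14,15} = 1⊕0⊕1⊕1⊕0⊕0⊕0 = 1
p8 = XOR of data positions {9,10,11,12,13,14,15} = 1⊕1⊕0⊕1⊕0⊕0⊕0 = 1
Codeword b1..b15 = 100110111101000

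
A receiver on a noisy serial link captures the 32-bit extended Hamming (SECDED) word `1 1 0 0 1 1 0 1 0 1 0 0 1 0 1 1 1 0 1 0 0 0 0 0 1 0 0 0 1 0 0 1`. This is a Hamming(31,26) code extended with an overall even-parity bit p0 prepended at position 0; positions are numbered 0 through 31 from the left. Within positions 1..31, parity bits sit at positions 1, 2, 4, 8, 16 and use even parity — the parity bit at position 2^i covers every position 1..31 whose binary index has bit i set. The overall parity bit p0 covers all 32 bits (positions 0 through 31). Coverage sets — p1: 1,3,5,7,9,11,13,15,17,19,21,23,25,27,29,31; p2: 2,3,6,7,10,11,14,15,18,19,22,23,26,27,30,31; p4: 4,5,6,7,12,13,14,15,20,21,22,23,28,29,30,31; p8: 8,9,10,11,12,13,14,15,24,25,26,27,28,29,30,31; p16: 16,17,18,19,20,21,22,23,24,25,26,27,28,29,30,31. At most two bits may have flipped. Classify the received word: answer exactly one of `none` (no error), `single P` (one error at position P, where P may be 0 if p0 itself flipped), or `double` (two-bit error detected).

double

s1: b1⊕b3⊕b5⊕b7⊕b9⊕b11⊕b13⊕b15⊕b17⊕b19⊕b21⊕b23⊕b25⊕b27⊕b29⊕b31 = 1⊕0⊕1⊕1⊕1⊕0⊕0⊕1⊕0⊕0⊕0⊕0⊕0⊕0⊕0⊕1 = 0
s2: b2⊕b3⊕b6⊕b7⊕b10⊕b11⊕b14⊕b15⊕b18⊕b19⊕b22⊕b23⊕b26⊕b27⊕b30⊕b31 = 0⊕0⊕0⊕1⊕0⊕0⊕1⊕1⊕1⊕0⊕0⊕0⊕0⊕0⊕0⊕1 = 1
s4: b4⊕b5⊕b6⊕b7⊕b12⊕b13⊕b14⊕b15⊕b20⊕b21⊕b22⊕b23⊕b28⊕b29⊕b30⊕b31 = 1⊕1⊕0⊕1⊕1⊕0⊕1⊕1⊕0⊕0⊕0⊕0⊕1⊕0⊕0⊕1 = 0
s8: b8⊕b9⊕b10⊕b11⊕b12⊕b13⊕b14⊕b15⊕b24⊕b25⊕b26⊕b27⊕b28⊕b29⊕b30⊕b31 = 0⊕1⊕0⊕0⊕1⊕0⊕1⊕1⊕1⊕0⊕0⊕0⊕1⊕0⊕0⊕1 = 1
s16: b16⊕b17⊕b18⊕b19⊕b20⊕b21⊕b22⊕b23⊕b24⊕b25⊕b26⊕b27⊕b28⊕b29⊕b30⊕b31 = 1⊕0⊕1⊕0⊕0⊕0⊕0⊕0⊕1⊕0⊕0⊕0⊕1⊕0⊕0⊕1 = 1
Syndrome (s16...s1) = 11010 → position 26.
Overall parity (XOR of all 32 bits, including p0): 1⊕1⊕0⊕0⊕1⊕1⊕0⊕1⊕0⊕1⊕0⊕0⊕1⊕0⊕1⊕1⊕1⊕0⊕1⊕0⊕0⊕0⊕0⊕0⊕1⊕0⊕0⊕0⊕1⊕0⊕0⊕1 = 0
Overall=0, syndrome position=26 → double-bit error detected (uncorrectable).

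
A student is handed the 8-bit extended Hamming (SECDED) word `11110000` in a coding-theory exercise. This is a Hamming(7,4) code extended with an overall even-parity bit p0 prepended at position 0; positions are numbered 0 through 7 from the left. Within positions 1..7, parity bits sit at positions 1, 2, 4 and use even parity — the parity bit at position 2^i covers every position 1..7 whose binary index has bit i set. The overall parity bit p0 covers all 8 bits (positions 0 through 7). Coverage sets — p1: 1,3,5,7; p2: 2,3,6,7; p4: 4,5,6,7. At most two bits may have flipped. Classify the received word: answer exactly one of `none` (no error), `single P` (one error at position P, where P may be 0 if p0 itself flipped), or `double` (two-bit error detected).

s1: b1⊕b3⊕b5⊕b7 = 1⊕1⊕0⊕0 = 0
s2: b2⊕b3⊕b6⊕b7 = 1⊕1⊕0⊕0 = 0
s4: b4⊕b5⊕b6⊕b7 = 0⊕0⊕0⊕0 = 0
Syndrome (s4...s1) = 000 → position 0 (no error).
Overall parity (XOR of all 8 bits, including p0): 1⊕1⊕1⊕1⊕0⊕0⊕0⊕0 = 0
Overall=0, syndrome position=0 → no error.

none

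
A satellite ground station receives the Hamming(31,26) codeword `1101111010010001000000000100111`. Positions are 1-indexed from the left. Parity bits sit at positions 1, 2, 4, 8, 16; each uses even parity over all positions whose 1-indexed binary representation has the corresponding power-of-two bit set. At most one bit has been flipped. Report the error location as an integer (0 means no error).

16

s1: b1⊕b3⊕b5⊕b7⊕b9⊕b11⊕b13⊕b15⊕b17⊕b19⊕b21⊕b23⊕b25⊕b27⊕b29⊕b31 = 1⊕0⊕1⊕1⊕1⊕0⊕0⊕0⊕0⊕0⊕0⊕0⊕0⊕0⊕1⊕1 = 0
s2: b2⊕b3⊕b6⊕b7⊕b10⊕b11⊕b14⊕b15⊕b18⊕b19⊕b22⊕b23⊕b26⊕b27⊕b30⊕b31 = 1⊕0⊕1⊕1⊕0⊕0⊕0⊕0⊕0⊕0⊕0⊕0⊕1⊕0⊕1⊕1 = 0
s4: b4⊕b5⊕b6⊕b7⊕b12⊕b13⊕b14⊕b15⊕b20⊕b21⊕b22⊕b23⊕b28⊕b29⊕b30⊕b31 = 1⊕1⊕1⊕1⊕1⊕0⊕0⊕0⊕0⊕0⊕0⊕0⊕0⊕1⊕1⊕1 = 0
s8: b8⊕b9⊕b10⊕b11⊕b12⊕b13⊕b14⊕b15⊕b24⊕b25⊕b26⊕b27⊕b28⊕b29⊕b30⊕b31 = 0⊕1⊕0⊕0⊕1⊕0⊕0⊕0⊕0⊕0⊕1⊕0⊕0⊕1⊕1⊕1 = 0
s16: b16⊕b17⊕b18⊕b19⊕b20⊕b21⊕b22⊕b23⊕b24⊕b25⊕b26⊕b27⊕b28⊕b29⊕b30⊕b31 = 1⊕0⊕0⊕0⊕0⊕0⊕0⊕0⊕0⊕0⊕1⊕0⊕0⊕1⊕1⊕1 = 1
Syndrome (s16...s1) = 10000 → position 16.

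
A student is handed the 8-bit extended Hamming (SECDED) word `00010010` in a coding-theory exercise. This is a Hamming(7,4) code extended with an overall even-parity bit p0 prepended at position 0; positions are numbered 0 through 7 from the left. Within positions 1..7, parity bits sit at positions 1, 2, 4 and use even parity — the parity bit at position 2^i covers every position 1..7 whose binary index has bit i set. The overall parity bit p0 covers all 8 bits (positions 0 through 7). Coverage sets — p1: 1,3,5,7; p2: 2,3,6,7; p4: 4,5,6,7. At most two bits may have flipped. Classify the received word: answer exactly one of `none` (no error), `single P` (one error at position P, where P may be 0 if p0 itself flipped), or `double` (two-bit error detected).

s1: b1⊕b3⊕b5⊕b7 = 0⊕1⊕0⊕0 = 1
s2: b2⊕b3⊕b6⊕b7 = 0⊕1⊕1⊕0 = 0
s4: b4⊕b5⊕b6⊕b7 = 0⊕0⊕1⊕0 = 1
Syndrome (s4...s1) = 101 → position 5.
Overall parity (XOR of all 8 bits, including p0): 0⊕0⊕0⊕1⊕0⊕0⊕1⊕0 = 0
Overall=0, syndrome position=5 → double-bit error detected (uncorrectable).

double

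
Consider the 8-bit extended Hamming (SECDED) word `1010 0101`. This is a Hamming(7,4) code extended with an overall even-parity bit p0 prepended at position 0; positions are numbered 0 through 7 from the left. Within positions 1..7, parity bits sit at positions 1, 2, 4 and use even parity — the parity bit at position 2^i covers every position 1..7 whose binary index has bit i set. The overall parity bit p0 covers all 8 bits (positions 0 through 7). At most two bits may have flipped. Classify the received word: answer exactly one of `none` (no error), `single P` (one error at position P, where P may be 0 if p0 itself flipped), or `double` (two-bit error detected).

none

s1: b1⊕b3⊕b5⊕b7 = 0⊕0⊕1⊕1 = 0
s2: b2⊕b3⊕b6⊕b7 = 1⊕0⊕0⊕1 = 0
s4: b4⊕b5⊕b6⊕b7 = 0⊕1⊕0⊕1 = 0
Syndrome (s4...s1) = 000 → position 0 (no error).
Overall parity (XOR of all 8 bits, including p0): 1⊕0⊕1⊕0⊕0⊕1⊕0⊕1 = 0
Overall=0, syndrome position=0 → no error.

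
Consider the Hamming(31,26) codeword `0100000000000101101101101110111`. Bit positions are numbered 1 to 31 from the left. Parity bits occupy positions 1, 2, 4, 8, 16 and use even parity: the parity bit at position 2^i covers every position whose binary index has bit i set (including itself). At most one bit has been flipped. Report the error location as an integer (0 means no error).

s1: b1⊕b3⊕b5⊕b7⊕b9⊕b11⊕b13⊕b15⊕b17⊕b19⊕b21⊕b23⊕b25⊕b27⊕b29⊕b31 = 0⊕0⊕0⊕0⊕0⊕0⊕0⊕0⊕1⊕1⊕0⊕1⊕1⊕1⊕1⊕1 = 1
s2: b2⊕b3⊕b6⊕b7⊕b10⊕b11⊕b14⊕b15⊕b18⊕b19⊕b22⊕b23⊕b26⊕b27⊕b30⊕b31 = 1⊕0⊕0⊕0⊕0⊕0⊕1⊕0⊕0⊕1⊕1⊕1⊕1⊕1⊕1⊕1 = 1
s4: b4⊕b5⊕b6⊕b7⊕b12⊕b13⊕b14⊕b15⊕b20⊕b21⊕b22⊕b23⊕b28⊕b29⊕b30⊕b31 = 0⊕0⊕0⊕0⊕0⊕0⊕1⊕0⊕1⊕0⊕1⊕1⊕0⊕1⊕1⊕1 = 1
s8: b8⊕b9⊕b10⊕b11⊕b12⊕b13⊕b14⊕b15⊕b24⊕b25⊕b26⊕b27⊕b28⊕b29⊕b30⊕b31 = 0⊕0⊕0⊕0⊕0⊕0⊕1⊕0⊕0⊕1⊕1⊕1⊕0⊕1⊕1⊕1 = 1
s16: b16⊕b17⊕b18⊕b19⊕b20⊕b21⊕b22⊕b23⊕b24⊕b25⊕b26⊕b27⊕b28⊕b29⊕b30⊕b31 = 1⊕1⊕0⊕1⊕1⊕0⊕1⊕1⊕0⊕1⊕1⊕1⊕0⊕1⊕1⊕1 = 0
Syndrome (s16...s1) = 01111 → position 15.

15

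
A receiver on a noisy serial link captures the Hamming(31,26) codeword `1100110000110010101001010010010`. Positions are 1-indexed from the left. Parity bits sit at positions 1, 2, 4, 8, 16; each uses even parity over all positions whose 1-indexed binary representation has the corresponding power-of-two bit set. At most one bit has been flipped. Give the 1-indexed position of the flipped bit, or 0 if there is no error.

1

s1: b1⊕b3⊕b5⊕b7⊕b9⊕b11⊕b13⊕b15⊕b17⊕b19⊕b21⊕b23⊕b25⊕b27⊕b29⊕b31 = 1⊕0⊕1⊕0⊕0⊕1⊕0⊕1⊕1⊕1⊕0⊕0⊕0⊕1⊕0⊕0 = 1
s2: b2⊕b3⊕b6⊕b7⊕b10⊕b11⊕b14⊕b15⊕b18⊕b19⊕b22⊕b23⊕b26⊕b27⊕b30⊕b31 = 1⊕0⊕1⊕0⊕0⊕1⊕0⊕1⊕0⊕1⊕1⊕0⊕0⊕1⊕1⊕0 = 0
s4: b4⊕b5⊕b6⊕b7⊕b12⊕b13⊕b14⊕b15⊕b20⊕b21⊕b22⊕b23⊕b28⊕b29⊕b30⊕b31 = 0⊕1⊕1⊕0⊕1⊕0⊕0⊕1⊕0⊕0⊕1⊕0⊕0⊕0⊕1⊕0 = 0
s8: b8⊕b9⊕b10⊕b11⊕b12⊕b13⊕b14⊕b15⊕b24⊕b25⊕b26⊕b27⊕b28⊕b29⊕b30⊕b31 = 0⊕0⊕0⊕1⊕1⊕0⊕0⊕1⊕1⊕0⊕0⊕1⊕0⊕0⊕1⊕0 = 0
s16: b16⊕b17⊕b18⊕b19⊕b20⊕b21⊕b22⊕b23⊕b24⊕b25⊕b26⊕b27⊕b28⊕b29⊕b30⊕b31 = 0⊕1⊕0⊕1⊕0⊕0⊕1⊕0⊕1⊕0⊕0⊕1⊕0⊕0⊕1⊕0 = 0
Syndrome (s16...s1) = 00001 → position 1.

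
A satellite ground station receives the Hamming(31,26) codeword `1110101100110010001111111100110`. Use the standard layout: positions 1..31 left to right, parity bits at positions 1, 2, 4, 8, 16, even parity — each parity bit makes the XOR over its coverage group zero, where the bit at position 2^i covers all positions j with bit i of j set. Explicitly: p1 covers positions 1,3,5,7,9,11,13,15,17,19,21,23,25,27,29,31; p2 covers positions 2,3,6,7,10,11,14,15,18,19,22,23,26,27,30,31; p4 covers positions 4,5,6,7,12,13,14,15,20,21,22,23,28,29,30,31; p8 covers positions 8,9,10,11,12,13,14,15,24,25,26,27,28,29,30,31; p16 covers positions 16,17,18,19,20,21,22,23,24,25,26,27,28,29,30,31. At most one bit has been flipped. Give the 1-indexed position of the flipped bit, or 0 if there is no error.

s1: b1⊕b3⊕b5⊕b7⊕b9⊕b11⊕b13⊕b15⊕b17⊕b19⊕b21⊕b23⊕b25⊕b27⊕b29⊕b31 = 1⊕1⊕1⊕1⊕0⊕1⊕0⊕1⊕0⊕1⊕1⊕1⊕1⊕0⊕1⊕0 = 1
s2: b2⊕b3⊕b6⊕b7⊕b10⊕b11⊕b14⊕b15⊕b18⊕b19⊕b22⊕b23⊕b26⊕b27⊕b30⊕b31 = 1⊕1⊕0⊕1⊕0⊕1⊕0⊕1⊕0⊕1⊕1⊕1⊕1⊕0⊕1⊕0 = 0
s4: b4⊕b5⊕b6⊕b7⊕b12⊕b13⊕b14⊕b15⊕b20⊕b21⊕b22⊕b23⊕b28⊕b29⊕b30⊕b31 = 0⊕1⊕0⊕1⊕1⊕0⊕0⊕1⊕1⊕1⊕1⊕1⊕0⊕1⊕1⊕0 = 0
s8: b8⊕b9⊕b10⊕b11⊕b12⊕b13⊕b14⊕b15⊕b24⊕b25⊕b26⊕b27⊕b28⊕b29⊕b30⊕b31 = 1⊕0⊕0⊕1⊕1⊕0⊕0⊕1⊕1⊕1⊕1⊕0⊕0⊕1⊕1⊕0 = 1
s16: b16⊕b17⊕b18⊕b19⊕b20⊕b21⊕b22⊕b23⊕b24⊕b25⊕b26⊕b27⊕b28⊕b29⊕b30⊕b31 = 0⊕0⊕0⊕1⊕1⊕1⊕1⊕1⊕1⊕1⊕1⊕0⊕0⊕1⊕1⊕0 = 0
Syndrome (s16...s1) = 01001 → position 9.

9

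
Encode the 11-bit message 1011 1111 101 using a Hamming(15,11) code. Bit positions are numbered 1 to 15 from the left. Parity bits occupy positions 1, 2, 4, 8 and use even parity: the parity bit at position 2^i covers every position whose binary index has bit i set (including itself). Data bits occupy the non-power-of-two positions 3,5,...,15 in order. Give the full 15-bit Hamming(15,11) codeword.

Place data bits at non-power-of-two positions: b3=1, b5=0, b6=1, b7=1, b9=1, b10=1, b11=1, b12=1, b13=1, b14=0, b15=1.
p1 = XOR of data positions {3,5,7,9,11,13,15} = 1⊕0⊕1⊕1⊕1⊕1⊕1 = 0
p2 = XOR of data positions {3,6,7,10,11,14,15} = 1⊕1⊕1⊕1⊕1⊕0⊕1 = 0
p4 = XOR of data positions {5,6,7,12,13,14,15} = 0⊕1⊕1⊕1⊕1⊕0⊕1 = 1
p8 = XOR of data positions {9,10,11,12,13,14,15} = 1⊕1⊕1⊕1⊕1⊕0⊕1 = 0
Codeword b1..b15 = 001101101111101

001101101111101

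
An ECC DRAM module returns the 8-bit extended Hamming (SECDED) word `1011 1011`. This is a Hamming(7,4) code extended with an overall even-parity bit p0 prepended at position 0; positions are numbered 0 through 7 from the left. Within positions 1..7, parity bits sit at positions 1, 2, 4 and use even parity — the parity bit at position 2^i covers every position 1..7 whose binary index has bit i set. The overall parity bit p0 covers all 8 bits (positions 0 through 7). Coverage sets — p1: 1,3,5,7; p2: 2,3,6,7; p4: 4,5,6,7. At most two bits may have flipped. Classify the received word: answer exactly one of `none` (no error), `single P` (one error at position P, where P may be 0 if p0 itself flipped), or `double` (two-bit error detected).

s1: b1⊕b3⊕b5⊕b7 = 0⊕1⊕0⊕1 = 0
s2: b2⊕b3⊕b6⊕b7 = 1⊕1⊕1⊕1 = 0
s4: b4⊕b5⊕b6⊕b7 = 1⊕0⊕1⊕1 = 1
Syndrome (s4...s1) = 100 → position 4.
Overall parity (XOR of all 8 bits, including p0): 1⊕0⊕1⊕1⊕1⊕0⊕1⊕1 = 0
Overall=0, syndrome position=4 → double-bit error detected (uncorrectable).

double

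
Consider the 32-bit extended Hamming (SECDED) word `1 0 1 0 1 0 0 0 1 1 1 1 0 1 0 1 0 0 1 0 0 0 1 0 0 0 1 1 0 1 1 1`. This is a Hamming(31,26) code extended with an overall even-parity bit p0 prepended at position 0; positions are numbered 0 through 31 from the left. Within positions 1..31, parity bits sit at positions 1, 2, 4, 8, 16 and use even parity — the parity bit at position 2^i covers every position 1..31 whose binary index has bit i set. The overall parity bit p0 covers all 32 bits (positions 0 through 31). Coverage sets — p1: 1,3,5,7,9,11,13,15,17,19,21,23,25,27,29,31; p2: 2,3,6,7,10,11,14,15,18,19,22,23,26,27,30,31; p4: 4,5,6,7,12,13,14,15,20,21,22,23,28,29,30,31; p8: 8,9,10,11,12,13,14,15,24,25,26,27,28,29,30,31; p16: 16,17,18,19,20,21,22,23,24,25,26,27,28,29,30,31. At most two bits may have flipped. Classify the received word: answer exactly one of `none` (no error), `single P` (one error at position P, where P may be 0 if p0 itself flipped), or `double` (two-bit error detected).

s1: b1⊕b3⊕b5⊕b7⊕b9⊕b11⊕b13⊕b15⊕b17⊕b19⊕b21⊕b23⊕b25⊕b27⊕b29⊕b31 = 0⊕0⊕0⊕0⊕1⊕1⊕1⊕1⊕0⊕0⊕0⊕0⊕0⊕1⊕1⊕1 = 1
s2: b2⊕b3⊕b6⊕b7⊕b10⊕b11⊕b14⊕b15⊕b18⊕b19⊕b22⊕b23⊕b26⊕b27⊕b30⊕b31 = 1⊕0⊕0⊕0⊕1⊕1⊕0⊕1⊕1⊕0⊕1⊕0⊕1⊕1⊕1⊕1 = 0
s4: b4⊕b5⊕b6⊕b7⊕b12⊕b13⊕b14⊕b15⊕b20⊕b21⊕b22⊕b23⊕b28⊕b29⊕b30⊕b31 = 1⊕0⊕0⊕0⊕0⊕1⊕0⊕1⊕0⊕0⊕1⊕0⊕0⊕1⊕1⊕1 = 1
s8: b8⊕b9⊕b10⊕b11⊕b12⊕b13⊕b14⊕b15⊕b24⊕b25⊕b26⊕b27⊕b28⊕b29⊕b30⊕b31 = 1⊕1⊕1⊕1⊕0⊕1⊕0⊕1⊕0⊕0⊕1⊕1⊕0⊕1⊕1⊕1 = 1
s16: b16⊕b17⊕b18⊕b19⊕b20⊕b21⊕b22⊕b23⊕b24⊕b25⊕b26⊕b27⊕b28⊕b29⊕b30⊕b31 = 0⊕0⊕1⊕0⊕0⊕0⊕1⊕0⊕0⊕0⊕1⊕1⊕0⊕1⊕1⊕1 = 1
Syndrome (s16...s1) = 11101 → position 29.
Overall parity (XOR of all 32 bits, including p0): 1⊕0⊕1⊕0⊕1⊕0⊕0⊕0⊕1⊕1⊕1⊕1⊕0⊕1⊕0⊕1⊕0⊕0⊕1⊕0⊕0⊕0⊕1⊕0⊕0⊕0⊕1⊕1⊕0⊕1⊕1⊕1 = 0
Overall=0, syndrome position=29 → double-bit error detected (uncorrectable).

double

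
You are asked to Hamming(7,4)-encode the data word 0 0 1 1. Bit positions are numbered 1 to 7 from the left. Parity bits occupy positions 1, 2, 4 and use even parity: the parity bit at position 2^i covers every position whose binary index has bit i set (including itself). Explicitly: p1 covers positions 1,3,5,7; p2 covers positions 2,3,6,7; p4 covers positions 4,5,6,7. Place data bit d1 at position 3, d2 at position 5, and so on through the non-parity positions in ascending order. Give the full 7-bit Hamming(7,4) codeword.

1000011

Place data bits at non-power-of-two positions: b3=0, b5=0, b6=1, b7=1.
p1 = XOR of data positions {3,5,7} = 0⊕0⊕1 = 1
p2 = XOR of data positions {3,6,7} = 0⊕1⊕1 = 0
p4 = XOR of data positions {5,6,7} = 0⊕1⊕1 = 0
Codeword b1..b7 = 1000011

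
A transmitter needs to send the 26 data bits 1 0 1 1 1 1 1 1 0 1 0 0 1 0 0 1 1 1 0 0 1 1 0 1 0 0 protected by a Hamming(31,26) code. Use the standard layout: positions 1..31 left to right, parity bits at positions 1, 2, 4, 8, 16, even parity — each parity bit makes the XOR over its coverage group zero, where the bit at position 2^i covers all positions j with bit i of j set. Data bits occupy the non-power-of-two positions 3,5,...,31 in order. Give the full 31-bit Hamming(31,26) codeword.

0110011011110101010011100110100

Place data bits at non-power-of-two positions: b3=1, b5=0, b6=1, b7=1, b9=1, b10=1, b11=1, b12=1, b13=0, b14=1, b15=0, b17=0, b18=1, b19=0, b20=0, b21=1, b22=1, b23=1, b24=0, b25=0, b26=1, b27=1, b28=0, b29=1, b30=0, b31=0.
p1 = XOR of data positions {3,5,7,9,11,13,15,17,19,21,23,25,27,29,31} = 1⊕0⊕1⊕1⊕1⊕0⊕0⊕0⊕0⊕1⊕1⊕0⊕1⊕1⊕0 = 0
p2 = XOR of data positions {3,6,7,10,11,14,15,18,19,22,23,26,27,30,31} = 1⊕1⊕1⊕1⊕1⊕1⊕0⊕1⊕0⊕1⊕1⊕1⊕1⊕0⊕0 = 1
p4 = XOR of data positions {5,6,7,12,13,14,15,20,21,22,23,28,29,30,31} = 0⊕1⊕1⊕1⊕0⊕1⊕0⊕0⊕1⊕1⊕1⊕0⊕1⊕0⊕0 = 0
p8 = XOR of data positions {9,10,11,12,13,14,15,24,25,26,27,28,29,30,31} = 1⊕1⊕1⊕1⊕0⊕1⊕0⊕0⊕0⊕1⊕1⊕0⊕1⊕0⊕0 = 0
p16 = XOR of data positions {17,18,19,20,21,22,23,24,25,26,27,28,29,30,31} = 0⊕1⊕0⊕0⊕1⊕1⊕1⊕0⊕0⊕1⊕1⊕0⊕1⊕0⊕0 = 1
Codeword b1..b31 = 0110011011110101010011100110100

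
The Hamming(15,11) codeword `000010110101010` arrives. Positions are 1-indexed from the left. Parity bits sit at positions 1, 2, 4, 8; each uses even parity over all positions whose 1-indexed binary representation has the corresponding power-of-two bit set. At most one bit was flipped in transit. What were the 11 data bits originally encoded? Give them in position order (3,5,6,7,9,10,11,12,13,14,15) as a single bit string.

s1: b1⊕b3⊕b5⊕b7⊕b9⊕b11⊕b13⊕b15 = 0⊕0⊕1⊕1⊕0⊕0⊕0⊕0 = 0
s2: b2⊕b3⊕b6⊕b7⊕b10⊕b11⊕b14⊕b15 = 0⊕0⊕0⊕1⊕1⊕0⊕1⊕0 = 1
s4: b4⊕b5⊕b6⊕b7⊕b12⊕b13⊕b14⊕b15 = 0⊕1⊕0⊕1⊕1⊕0⊕1⊕0 = 0
s8: b8⊕b9⊕b10⊕b11⊕b12⊕b13⊕b14⊕b15 = 1⊕0⊕1⊕0⊕1⊕0⊕1⊕0 = 0
Syndrome (s8...s1) = 0010 → position 2.
Flip bit 2: corrected codeword = 010010110101010
Data bits at positions 3,5,6,7,9,10,11,12,13,14,15: 01010101010

01010101010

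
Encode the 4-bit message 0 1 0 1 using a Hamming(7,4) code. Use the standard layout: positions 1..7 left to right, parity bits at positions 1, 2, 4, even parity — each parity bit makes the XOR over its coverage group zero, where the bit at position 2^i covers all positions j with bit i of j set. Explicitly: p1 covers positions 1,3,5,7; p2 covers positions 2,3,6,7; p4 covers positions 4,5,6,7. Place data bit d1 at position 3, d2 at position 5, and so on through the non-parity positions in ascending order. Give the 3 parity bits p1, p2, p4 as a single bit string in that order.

Place data bits at non-power-of-two positions: b3=0, b5=1, b6=0, b7=1.
p1 = XOR of data positions {3,5,7} = 0⊕1⊕1 = 0
p2 = XOR of data positions {3,6,7} = 0⊕0⊕1 = 1
p4 = XOR of data positions {5,6,7} = 1⊕0⊕1 = 0
Parity bits p1,p2,p4 = 010

010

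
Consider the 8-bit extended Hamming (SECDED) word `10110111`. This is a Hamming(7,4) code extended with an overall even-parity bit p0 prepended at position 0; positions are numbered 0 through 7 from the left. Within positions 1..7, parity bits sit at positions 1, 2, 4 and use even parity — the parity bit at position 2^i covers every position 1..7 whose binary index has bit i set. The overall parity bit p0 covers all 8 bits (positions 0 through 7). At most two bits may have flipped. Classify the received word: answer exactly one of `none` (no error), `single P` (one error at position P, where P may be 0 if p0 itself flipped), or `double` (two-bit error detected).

s1: b1⊕b3⊕b5⊕b7 = 0⊕1⊕1⊕1 = 1
s2: b2⊕b3⊕b6⊕b7 = 1⊕1⊕1⊕1 = 0
s4: b4⊕b5⊕b6⊕b7 = 0⊕1⊕1⊕1 = 1
Syndrome (s4...s1) = 101 → position 5.
Overall parity (XOR of all 8 bits, including p0): 1⊕0⊕1⊕1⊕0⊕1⊕1⊕1 = 0
Overall=0, syndrome position=5 → double-bit error detected (uncorrectable).

double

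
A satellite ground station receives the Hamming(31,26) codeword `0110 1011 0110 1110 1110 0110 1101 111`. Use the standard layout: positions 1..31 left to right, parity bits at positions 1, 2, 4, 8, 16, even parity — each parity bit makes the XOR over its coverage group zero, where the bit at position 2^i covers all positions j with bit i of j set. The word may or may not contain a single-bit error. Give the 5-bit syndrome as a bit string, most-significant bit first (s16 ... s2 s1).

10100

s1: b1⊕b3⊕b5⊕b7⊕b9⊕b11⊕b13⊕b15⊕b17⊕b19⊕b21⊕b23⊕b25⊕b27⊕b29⊕b31 = 0⊕1⊕1⊕1⊕0⊕1⊕1⊕1⊕1⊕1⊕0⊕1⊕1⊕0⊕1⊕1 = 0
s2: b2⊕b3⊕b6⊕b7⊕b10⊕b11⊕b14⊕b15⊕b18⊕b19⊕b22⊕b23⊕b26⊕b27⊕b30⊕b31 = 1⊕1⊕0⊕1⊕1⊕1⊕1⊕1⊕1⊕1⊕1⊕1⊕1⊕0⊕1⊕1 = 0
s4: b4⊕b5⊕b6⊕b7⊕b12⊕b13⊕b14⊕b15⊕b20⊕b21⊕b22⊕b23⊕b28⊕b29⊕b30⊕b31 = 0⊕1⊕0⊕1⊕0⊕1⊕1⊕1⊕0⊕0⊕1⊕1⊕1⊕1⊕1⊕1 = 1
s8: b8⊕b9⊕b10⊕b11⊕b12⊕b13⊕b14⊕b15⊕b24⊕b25⊕b26⊕b27⊕b28⊕b29⊕b30⊕b31 = 1⊕0⊕1⊕1⊕0⊕1⊕1⊕1⊕0⊕1⊕1⊕0⊕1⊕1⊕1⊕1 = 0
s16: b16⊕b17⊕b18⊕b19⊕b20⊕b21⊕b22⊕b23⊕b24⊕b25⊕b26⊕b27⊕b28⊕b29⊕b30⊕b31 = 0⊕1⊕1⊕1⊕0⊕0⊕1⊕1⊕0⊕1⊕1⊕0⊕1⊕1⊕1⊕1 = 1
Syndrome (s16...s1) = 10100 → position 20.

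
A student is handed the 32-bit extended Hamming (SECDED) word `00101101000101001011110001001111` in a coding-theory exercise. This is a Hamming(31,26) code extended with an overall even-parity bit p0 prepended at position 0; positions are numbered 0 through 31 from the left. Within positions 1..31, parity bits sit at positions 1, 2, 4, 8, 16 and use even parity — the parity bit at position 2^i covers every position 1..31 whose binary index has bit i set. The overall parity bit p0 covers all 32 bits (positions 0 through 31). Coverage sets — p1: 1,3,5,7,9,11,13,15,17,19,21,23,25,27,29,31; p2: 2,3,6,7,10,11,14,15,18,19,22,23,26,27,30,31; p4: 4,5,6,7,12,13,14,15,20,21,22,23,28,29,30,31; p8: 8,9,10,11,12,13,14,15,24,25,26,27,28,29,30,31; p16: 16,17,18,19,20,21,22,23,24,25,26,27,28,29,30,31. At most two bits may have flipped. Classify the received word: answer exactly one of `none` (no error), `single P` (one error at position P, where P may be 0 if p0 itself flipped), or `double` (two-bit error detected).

s1: b1⊕b3⊕b5⊕b7⊕b9⊕b11⊕b13⊕b15⊕b17⊕b19⊕b21⊕b23⊕b25⊕b27⊕b29⊕b31 = 0⊕0⊕1⊕1⊕0⊕1⊕1⊕0⊕0⊕1⊕1⊕0⊕1⊕0⊕1⊕1 = 1
s2: b2⊕b3⊕b6⊕b7⊕b10⊕b11⊕b14⊕b15⊕b18⊕b19⊕b22⊕b23⊕b26⊕b27⊕b30⊕b31 = 1⊕0⊕0⊕1⊕0⊕1⊕0⊕0⊕1⊕1⊕0⊕0⊕0⊕0⊕1⊕1 = 1
s4: b4⊕b5⊕b6⊕b7⊕b12⊕b13⊕b14⊕b15⊕b20⊕b21⊕b22⊕b23⊕b28⊕b29⊕b30⊕b31 = 1⊕1⊕0⊕1⊕0⊕1⊕0⊕0⊕1⊕1⊕0⊕0⊕1⊕1⊕1⊕1 = 0
s8: b8⊕b9⊕b10⊕b11⊕b12⊕b13⊕b14⊕b15⊕b24⊕b25⊕b26⊕b27⊕b28⊕b29⊕b30⊕b31 = 0⊕0⊕0⊕1⊕0⊕1⊕0⊕0⊕0⊕1⊕0⊕0⊕1⊕1⊕1⊕1 = 1
s16: b16⊕b17⊕b18⊕b19⊕b20⊕b21⊕b22⊕b23⊕b24⊕b25⊕b26⊕b27⊕b28⊕b29⊕b30⊕b31 = 1⊕0⊕1⊕1⊕1⊕1⊕0⊕0⊕0⊕1⊕0⊕0⊕1⊕1⊕1⊕1 = 0
Syndrome (s16...s1) = 01011 → position 11.
Overall parity (XOR of all 32 bits, including p0): 0⊕0⊕1⊕0⊕1⊕1⊕0⊕1⊕0⊕0⊕0⊕1⊕0⊕1⊕0⊕0⊕1⊕0⊕1⊕1⊕1⊕1⊕0⊕0⊕0⊕1⊕0⊕0⊕1⊕1⊕1⊕1 = 0
Overall=0, syndrome position=11 → double-bit error detected (uncorrectable).

double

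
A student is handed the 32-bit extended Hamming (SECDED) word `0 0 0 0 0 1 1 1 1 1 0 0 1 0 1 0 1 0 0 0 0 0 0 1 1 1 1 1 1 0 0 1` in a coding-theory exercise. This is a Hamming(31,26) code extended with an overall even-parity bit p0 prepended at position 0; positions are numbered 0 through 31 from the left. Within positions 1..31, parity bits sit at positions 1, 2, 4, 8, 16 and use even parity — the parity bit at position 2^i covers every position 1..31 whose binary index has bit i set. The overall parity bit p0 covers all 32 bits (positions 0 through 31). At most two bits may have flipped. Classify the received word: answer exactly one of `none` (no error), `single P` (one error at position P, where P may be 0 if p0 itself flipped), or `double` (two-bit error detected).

s1: b1⊕b3⊕b5⊕b7⊕b9⊕b11⊕b13⊕b15⊕b17⊕b19⊕b21⊕b23⊕b25⊕b27⊕b29⊕b31 = 0⊕0⊕1⊕1⊕1⊕0⊕0⊕0⊕0⊕0⊕0⊕1⊕1⊕1⊕0⊕1 = 1
s2: b2⊕b3⊕b6⊕b7⊕b10⊕b11⊕b14⊕b15⊕b18⊕b19⊕b22⊕b23⊕b26⊕b27⊕b30⊕b31 = 0⊕0⊕1⊕1⊕0⊕0⊕1⊕0⊕0⊕0⊕0⊕1⊕1⊕1⊕0⊕1 = 1
s4: b4⊕b5⊕b6⊕b7⊕b12⊕b13⊕b14⊕b15⊕b20⊕b21⊕b22⊕b23⊕b28⊕b29⊕b30⊕b31 = 0⊕1⊕1⊕1⊕1⊕0⊕1⊕0⊕0⊕0⊕0⊕1⊕1⊕0⊕0⊕1 = 0
s8: b8⊕b9⊕b10⊕b11⊕b12⊕b13⊕b14⊕b15⊕b24⊕b25⊕b26⊕b27⊕b28⊕b29⊕b30⊕b31 = 1⊕1⊕0⊕0⊕1⊕0⊕1⊕0⊕1⊕1⊕1⊕1⊕1⊕0⊕0⊕1 = 0
s16: b16⊕b17⊕b18⊕b19⊕b20⊕b21⊕b22⊕b23⊕b24⊕b25⊕b26⊕b27⊕b28⊕b29⊕b30⊕b31 = 1⊕0⊕0⊕0⊕0⊕0⊕0⊕1⊕1⊕1⊕1⊕1⊕1⊕0⊕0⊕1 = 0
Syndrome (s16...s1) = 00011 → position 3.
Overall parity (XOR of all 32 bits, including p0): 0⊕0⊕0⊕0⊕0⊕1⊕1⊕1⊕1⊕1⊕0⊕0⊕1⊕0⊕1⊕0⊕1⊕0⊕0⊕0⊕0⊕0⊕0⊕1⊕1⊕1⊕1⊕1⊕1⊕0⊕0⊕1 = 1
Overall=1, syndrome position=3 → single-bit error at position 3.

single 3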